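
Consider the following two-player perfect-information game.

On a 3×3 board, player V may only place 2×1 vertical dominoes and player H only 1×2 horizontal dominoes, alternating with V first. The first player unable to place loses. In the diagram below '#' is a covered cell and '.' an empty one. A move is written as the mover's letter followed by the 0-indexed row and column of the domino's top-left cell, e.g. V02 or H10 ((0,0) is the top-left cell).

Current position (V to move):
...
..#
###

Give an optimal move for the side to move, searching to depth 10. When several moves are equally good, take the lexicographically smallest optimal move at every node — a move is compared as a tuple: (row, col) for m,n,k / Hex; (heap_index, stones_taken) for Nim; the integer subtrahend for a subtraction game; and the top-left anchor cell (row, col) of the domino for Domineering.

ply 1, V at .../..#/### | V00=-1→#../#.#/###; V01=+1→.#./.##/###*
ply 2: .#./.##/### is terminal -1 (H); from .../..#/### depth 10

V's best at [.../..#/###]: V01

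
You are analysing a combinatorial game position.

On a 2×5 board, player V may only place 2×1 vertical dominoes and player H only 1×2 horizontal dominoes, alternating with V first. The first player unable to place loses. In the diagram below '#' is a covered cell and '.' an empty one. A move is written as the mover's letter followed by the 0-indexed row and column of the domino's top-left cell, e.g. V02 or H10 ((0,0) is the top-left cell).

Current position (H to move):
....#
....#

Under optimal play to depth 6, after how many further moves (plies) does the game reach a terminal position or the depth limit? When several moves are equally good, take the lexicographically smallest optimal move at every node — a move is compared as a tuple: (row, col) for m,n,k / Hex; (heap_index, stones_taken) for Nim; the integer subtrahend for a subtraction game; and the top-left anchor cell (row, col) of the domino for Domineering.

PV length from [....#/....#]: 3 plies

[....#/....#] H move#1: H00:-1/##..#/....#, H01:+1/.##.#/....#*, H02:-1/..###/....#, H10:-1/....#/##..#, H11:+1/....#/.##.#, H12:-1/....#/..###
[.##.#/....#] V move#2: V00:-1/###.#/#...#*, V03:-1/.####/...##
[###.#/#...#] H move#3: H11:-1/###.#/###.#, H12:+1/###.#/#.###*
[###.#/#.###] end (terminal -1, V#4); searched ....#/....# to 6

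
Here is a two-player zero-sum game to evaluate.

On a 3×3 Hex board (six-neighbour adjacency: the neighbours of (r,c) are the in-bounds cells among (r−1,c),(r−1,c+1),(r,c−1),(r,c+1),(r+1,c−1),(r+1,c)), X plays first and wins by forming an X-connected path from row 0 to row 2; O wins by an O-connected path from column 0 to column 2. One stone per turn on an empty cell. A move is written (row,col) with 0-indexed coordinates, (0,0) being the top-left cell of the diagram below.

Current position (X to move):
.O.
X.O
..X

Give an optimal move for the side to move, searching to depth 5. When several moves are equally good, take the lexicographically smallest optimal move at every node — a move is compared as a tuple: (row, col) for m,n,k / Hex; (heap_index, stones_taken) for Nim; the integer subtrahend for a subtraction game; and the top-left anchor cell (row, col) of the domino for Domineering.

X's best at [.O./X.O/..X]: (1,1)

[.O./X.O/..X] X move#1: (0,0):-1/XO./X.O/..X, (0,2):-1/.OX/X.O/..X, (1,1):+1/.O./XXO/..X*, (2,0):-1/.O./X.O/X.X, (2,1):-1/.O./X.O/.XX
[.O./XXO/..X] O move#2: (0,0):-1/OO./XXO/..X*, (0,2):-1/.OO/XXO/..X, (2,0):-1/.O./XXO/O.X, (2,1):-1/.O./XXO/.OX
[OO./XXO/..X] X move#3: (0,2):+1/OOX/XXO/..X*, (2,0):-1/OO./XXO/X.X, (2,1):-1/OO./XXO/.XX
[OOX/XXO/..X] O move#4: (2,0):-1/OOX/XXO/O.X*, (2,1):-1/OOX/XXO/.OX
[OOX/XXO/O.X] X move#5: (2,1):+1/OOX/XXO/OXX*
[OOX/XXO/OXX] end (terminal -1, O#6); searched .O./X.O/..X to 5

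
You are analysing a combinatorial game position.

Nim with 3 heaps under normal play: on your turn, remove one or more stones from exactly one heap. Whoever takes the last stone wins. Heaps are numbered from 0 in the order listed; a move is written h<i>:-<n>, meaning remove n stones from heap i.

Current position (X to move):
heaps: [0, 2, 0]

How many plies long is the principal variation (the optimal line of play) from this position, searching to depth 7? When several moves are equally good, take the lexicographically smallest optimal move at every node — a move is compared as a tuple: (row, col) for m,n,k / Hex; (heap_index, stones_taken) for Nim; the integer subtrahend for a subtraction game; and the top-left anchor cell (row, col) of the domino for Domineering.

PV length from [(0,2,0)]: 1 ply

ply 1, X at (0,2,0) | h1:-1=-1→(0,1,0); h1:-2=+1→(0,0,0)*
ply 2: (0,0,0) is terminal -1 (O); from (0,2,0) depth 7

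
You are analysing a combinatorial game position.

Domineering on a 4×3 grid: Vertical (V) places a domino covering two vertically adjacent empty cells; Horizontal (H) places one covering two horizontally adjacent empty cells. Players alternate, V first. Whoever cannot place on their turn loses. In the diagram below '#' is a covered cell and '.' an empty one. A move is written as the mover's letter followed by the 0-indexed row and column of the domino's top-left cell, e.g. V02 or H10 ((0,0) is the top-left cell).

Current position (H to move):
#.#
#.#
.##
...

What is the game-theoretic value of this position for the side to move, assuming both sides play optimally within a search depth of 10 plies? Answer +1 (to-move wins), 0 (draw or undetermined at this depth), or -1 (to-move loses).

value(#.#/#.#/.##/..., H) = -1

[#.#/#.#/.##/...] H move#1: H30:-1/#.#/#.#/.##/##.*, H31:-1/#.#/#.#/.##/.##
[#.#/#.#/.##/##.] V move#2: V01:+1/###/###/.##/##.*
[###/###/.##/##.] end (terminal -1, H#3); searched #.#/#.#/.##/... to 10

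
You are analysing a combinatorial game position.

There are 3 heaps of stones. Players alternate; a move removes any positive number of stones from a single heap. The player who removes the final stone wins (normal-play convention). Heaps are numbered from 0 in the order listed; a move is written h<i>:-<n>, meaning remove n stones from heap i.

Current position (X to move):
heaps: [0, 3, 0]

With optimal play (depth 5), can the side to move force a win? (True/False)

[(0,3,0)] X move#1: h1:-1:-1/(0,2,0), h1:-2:-1/(0,1,0), h1:-3:+1/(0,0,0)*
[(0,0,0)] end (terminal -1, O#2); searched (0,3,0) to 5

X winning at [(0,3,0)]: True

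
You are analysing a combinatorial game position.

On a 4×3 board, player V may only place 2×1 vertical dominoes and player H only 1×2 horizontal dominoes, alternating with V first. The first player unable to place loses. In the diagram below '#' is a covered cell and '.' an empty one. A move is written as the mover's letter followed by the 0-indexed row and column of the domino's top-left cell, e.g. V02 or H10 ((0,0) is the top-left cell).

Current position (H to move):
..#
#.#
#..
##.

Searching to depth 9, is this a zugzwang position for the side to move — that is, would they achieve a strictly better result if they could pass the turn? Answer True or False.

zugzwang(..#/#.#/#../##., H) = False

ply 1, H at ..#/#.#/#../##. | H00=-1→###/#.#/#../##.*; H21=-1→..#/#.#/###/##.
ply 2, V at ###/#.#/#../##. | V11=+1→###/###/##./##.*; V22=+1→###/#.#/#.#/###
ply 3: ###/###/##./##. is terminal -1 (H); from ..#/#.#/#../##. depth 9
pass branch (V moves first from the same position):
  | ply 1, V at ..#/#.#/#../##. | V01=-1→.##/###/#../##.; V11=+1→..#/###/##./##.*; V22=+1→..#/#.#/#.#/###
  | ply 2, H at ..#/###/##./##. | H00=-1→###/###/##./##.*
  | ply 3, V at ###/###/##./##. | V22=+1→###/###/###/###*
  | ply 4: ###/###/###/### is terminal -1 (H); from ..#/#.#/#../##. depth 9
H moving scores -1; H passing scores -1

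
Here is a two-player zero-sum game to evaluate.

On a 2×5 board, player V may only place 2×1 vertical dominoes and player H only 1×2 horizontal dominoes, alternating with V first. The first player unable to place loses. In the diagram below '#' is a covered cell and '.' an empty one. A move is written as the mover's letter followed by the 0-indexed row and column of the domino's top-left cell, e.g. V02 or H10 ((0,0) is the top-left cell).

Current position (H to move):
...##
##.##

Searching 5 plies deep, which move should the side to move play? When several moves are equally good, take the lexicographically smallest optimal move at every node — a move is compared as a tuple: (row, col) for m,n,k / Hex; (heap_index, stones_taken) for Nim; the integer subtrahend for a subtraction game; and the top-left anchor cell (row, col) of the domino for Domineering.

H's best at [...##/##.##]: H01

[...##/##.##] H move#1: H00:-1/##.##/##.##, H01:+1/.####/##.##*
[.####/##.##] end (terminal -1, V#2); searched ...##/##.## to 5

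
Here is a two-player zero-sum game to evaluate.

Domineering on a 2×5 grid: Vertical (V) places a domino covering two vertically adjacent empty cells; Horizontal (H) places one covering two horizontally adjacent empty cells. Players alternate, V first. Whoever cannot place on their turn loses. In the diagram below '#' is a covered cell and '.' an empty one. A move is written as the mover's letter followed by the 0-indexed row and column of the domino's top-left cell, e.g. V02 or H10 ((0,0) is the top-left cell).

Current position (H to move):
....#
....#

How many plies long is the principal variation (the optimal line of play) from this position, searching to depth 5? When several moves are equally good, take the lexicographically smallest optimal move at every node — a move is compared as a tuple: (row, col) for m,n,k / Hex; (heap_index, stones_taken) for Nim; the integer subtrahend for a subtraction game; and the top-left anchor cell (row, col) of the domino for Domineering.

PV length from [....#/....#]: 3 plies

[....#/....#] H move#1: H00:-1/##..#/....#, H01:+1/.##.#/....#*, H02:-1/..###/....#, H10:-1/....#/##..#, H11:+1/....#/.##.#, H12:-1/....#/..###
[.##.#/....#] V move#2: V00:-1/###.#/#...#*, V03:-1/.####/...##
[###.#/#...#] H move#3: H11:-1/###.#/###.#, H12:+1/###.#/#.###*
[###.#/#.###] end (terminal -1, V#4); searched ....#/....# to 5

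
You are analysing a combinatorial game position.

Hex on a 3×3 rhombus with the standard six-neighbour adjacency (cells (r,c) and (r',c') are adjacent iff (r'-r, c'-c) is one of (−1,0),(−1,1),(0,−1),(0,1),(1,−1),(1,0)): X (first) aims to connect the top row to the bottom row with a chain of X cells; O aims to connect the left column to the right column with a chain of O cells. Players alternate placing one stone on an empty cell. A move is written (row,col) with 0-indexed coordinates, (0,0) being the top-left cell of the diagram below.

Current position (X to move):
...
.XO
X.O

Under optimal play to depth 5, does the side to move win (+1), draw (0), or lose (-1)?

value(.../.XO/X.O, X) = +1

[.../.XO/X.O] X move#1: (0,0):+1/X../.XO/X.O*, (0,1):+1/.X./.XO/X.O, (0,2):+1/..X/.XO/X.O, (1,0):+1/.../XXO/X.O, (2,1):+1/.../.XO/XXO
[X../.XO/X.O] O move#2: (0,1):-1/XO./.XO/X.O*, (0,2):-1/X.O/.XO/X.O, (1,0):-1/X../OXO/X.O, (2,1):-1/X../.XO/XOO
[XO./.XO/X.O] X move#3: (0,2):+1/XOX/.XO/X.O*, (1,0):+1/XO./XXO/X.O, (2,1):+1/XO./.XO/XXO
[XOX/.XO/X.O] end (terminal -1, O#4); searched .../.XO/X.O to 5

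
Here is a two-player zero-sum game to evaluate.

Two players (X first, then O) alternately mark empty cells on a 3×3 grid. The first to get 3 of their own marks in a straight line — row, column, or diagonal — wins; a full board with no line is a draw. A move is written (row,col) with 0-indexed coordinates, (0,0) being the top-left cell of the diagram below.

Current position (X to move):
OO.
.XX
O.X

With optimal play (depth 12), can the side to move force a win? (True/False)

X winning at [OO./.XX/O.X]: True

ply 1, X at OO./.XX/O.X | (0,2)=+1→OOX/.XX/O.X*; (1,0)=+1→OO./XXX/O.X; (2,1)=-1→OO./.XX/OXX
ply 2: OOX/.XX/O.X is terminal -1 (O); from OO./.XX/O.X depth 12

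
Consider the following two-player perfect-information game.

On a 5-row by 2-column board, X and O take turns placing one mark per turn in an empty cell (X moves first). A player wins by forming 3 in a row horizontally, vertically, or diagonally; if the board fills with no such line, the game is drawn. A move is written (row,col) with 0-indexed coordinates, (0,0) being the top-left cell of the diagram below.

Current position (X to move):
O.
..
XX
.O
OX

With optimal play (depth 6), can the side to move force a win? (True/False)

p1 X@[O./../XX/.O/OX]: (0,1)[OX/../XX/.O/OX]+0* (1,0)[O./X./XX/.O/OX]+0 (1,1)[O./.X/XX/.O/OX]+0 (3,0)[O./../XX/XO/OX]+0
p2 O@[OX/../XX/.O/OX]: (1,0)[OX/O./XX/.O/OX]-1 (1,1)[OX/.O/XX/.O/OX]+0* (3,0)[OX/../XX/OO/OX]-1
p3 X@[OX/.O/XX/.O/OX]: (1,0)[OX/XO/XX/.O/OX]+0* (3,0)[OX/.O/XX/XO/OX]+0
p4 O@[OX/XO/XX/.O/OX]: (3,0)[OX/XO/XX/OO/OX]+0*
p5 X@[OX/XO/XX/OO/OX] terminal +0; root [O./../XX/.O/OX] d6

X winning at [O./../XX/.O/OX]: False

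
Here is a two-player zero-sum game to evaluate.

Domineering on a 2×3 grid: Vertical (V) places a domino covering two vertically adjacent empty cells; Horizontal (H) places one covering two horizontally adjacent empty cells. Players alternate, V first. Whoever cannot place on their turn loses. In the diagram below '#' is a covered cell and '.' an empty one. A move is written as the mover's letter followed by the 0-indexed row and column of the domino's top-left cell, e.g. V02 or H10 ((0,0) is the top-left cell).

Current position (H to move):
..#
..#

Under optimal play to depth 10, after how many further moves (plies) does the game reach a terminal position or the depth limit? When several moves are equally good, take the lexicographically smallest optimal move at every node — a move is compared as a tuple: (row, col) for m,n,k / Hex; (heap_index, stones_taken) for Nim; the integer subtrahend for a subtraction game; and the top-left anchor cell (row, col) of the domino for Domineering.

PV length from [..#/..#]: 1 ply

ply 1, H at ..#/..# | H00=+1→###/..#*; H10=+1→..#/###
ply 2: ###/..# is terminal -1 (V); from ..#/..# depth 10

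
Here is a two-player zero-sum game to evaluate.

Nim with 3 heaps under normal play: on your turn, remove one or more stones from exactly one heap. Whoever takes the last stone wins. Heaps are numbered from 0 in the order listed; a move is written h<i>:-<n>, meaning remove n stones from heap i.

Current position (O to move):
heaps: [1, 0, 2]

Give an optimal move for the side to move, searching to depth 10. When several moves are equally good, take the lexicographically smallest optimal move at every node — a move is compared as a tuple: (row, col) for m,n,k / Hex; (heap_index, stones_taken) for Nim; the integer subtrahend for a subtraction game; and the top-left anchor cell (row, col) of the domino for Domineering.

[(1,0,2)] O move#1: h0:-1:-1/(0,0,2), h2:-1:+1/(1,0,1)*, h2:-2:-1/(1,0,0)
[(1,0,1)] X move#2: h0:-1:-1/(0,0,1)*, h2:-1:-1/(1,0,0)
[(0,0,1)] O move#3: h2:-1:+1/(0,0,0)*
[(0,0,0)] end (terminal -1, X#4); searched (1,0,2) to 10

O's best at [(1,0,2)]: h2:-1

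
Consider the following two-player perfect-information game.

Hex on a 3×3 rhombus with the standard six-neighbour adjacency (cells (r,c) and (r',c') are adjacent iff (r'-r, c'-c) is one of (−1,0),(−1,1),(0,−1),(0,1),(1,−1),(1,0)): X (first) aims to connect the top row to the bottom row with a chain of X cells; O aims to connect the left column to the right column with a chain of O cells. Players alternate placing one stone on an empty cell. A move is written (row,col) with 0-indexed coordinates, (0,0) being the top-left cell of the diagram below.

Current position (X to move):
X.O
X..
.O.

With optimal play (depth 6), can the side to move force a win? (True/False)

[X.O/X../.O.] X move#1: (0,1):-1/XXO/X../.O., (1,1):-1/X.O/XX./.O., (1,2):-1/X.O/X.X/.O., (2,0):+1/X.O/X../XO.*, (2,2):-1/X.O/X../.OX
[X.O/X../XO.] end (terminal -1, O#2); searched X.O/X../.O. to 6

X winning at [X.O/X../.O.]: True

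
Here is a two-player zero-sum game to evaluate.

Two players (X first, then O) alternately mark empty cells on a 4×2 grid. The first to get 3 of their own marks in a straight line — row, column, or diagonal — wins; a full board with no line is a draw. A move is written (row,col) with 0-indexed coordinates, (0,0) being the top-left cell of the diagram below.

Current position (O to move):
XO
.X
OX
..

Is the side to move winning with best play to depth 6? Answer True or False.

p1 O@[XO/.X/OX/..]: (1,0)[XO/OX/OX/..]-1 (3,0)[XO/.X/OX/O.]-1 (3,1)[XO/.X/OX/.O]+0*
p2 X@[XO/.X/OX/.O]: (1,0)[XO/XX/OX/.O]+0* (3,0)[XO/.X/OX/XO]+0
p3 O@[XO/XX/OX/.O]: (3,0)[XO/XX/OX/OO]+0*
p4 X@[XO/XX/OX/OO] terminal +0; root [XO/.X/OX/..] d6

O winning at [XO/.X/OX/..]: False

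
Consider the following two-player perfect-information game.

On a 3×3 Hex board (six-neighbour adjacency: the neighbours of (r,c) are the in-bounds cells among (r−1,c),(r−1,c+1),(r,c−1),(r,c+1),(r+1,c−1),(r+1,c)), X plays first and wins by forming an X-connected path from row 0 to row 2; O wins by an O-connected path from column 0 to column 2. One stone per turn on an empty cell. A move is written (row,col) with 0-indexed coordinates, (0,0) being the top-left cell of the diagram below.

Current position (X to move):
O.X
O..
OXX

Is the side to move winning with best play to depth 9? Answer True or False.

X winning at [O.X/O../OXX]: True

p1 X@[O.X/O../OXX]: (0,1)[OXX/O../OXX]+1* (1,1)[O.X/OX./OXX]+1 (1,2)[O.X/O.X/OXX]+1
p2 O@[OXX/O../OXX]: (1,1)[OXX/OO./OXX]-1* (1,2)[OXX/O.O/OXX]-1
p3 X@[OXX/OO./OXX]: (1,2)[OXX/OOX/OXX]+1*
p4 O@[OXX/OOX/OXX] terminal -1; root [O.X/O../OXX] d9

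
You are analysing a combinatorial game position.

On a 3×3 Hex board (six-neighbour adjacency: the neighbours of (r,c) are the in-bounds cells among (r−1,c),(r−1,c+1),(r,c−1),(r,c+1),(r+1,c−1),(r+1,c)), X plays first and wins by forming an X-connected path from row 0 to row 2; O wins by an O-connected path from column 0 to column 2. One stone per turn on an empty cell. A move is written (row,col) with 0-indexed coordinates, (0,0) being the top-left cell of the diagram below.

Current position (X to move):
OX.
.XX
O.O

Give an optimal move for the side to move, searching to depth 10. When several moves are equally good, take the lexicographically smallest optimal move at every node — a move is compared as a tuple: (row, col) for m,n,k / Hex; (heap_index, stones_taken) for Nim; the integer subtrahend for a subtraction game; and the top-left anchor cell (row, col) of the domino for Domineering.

[OX./.XX/O.O] X move#1: (0,2):-1/OXX/.XX/O.O, (1,0):-1/OX./XXX/O.O, (2,1):+1/OX./.XX/OXO*
[OX./.XX/OXO] end (terminal -1, O#2); searched OX./.XX/O.O to 10

X's best at [OX./.XX/O.O]: (2,1)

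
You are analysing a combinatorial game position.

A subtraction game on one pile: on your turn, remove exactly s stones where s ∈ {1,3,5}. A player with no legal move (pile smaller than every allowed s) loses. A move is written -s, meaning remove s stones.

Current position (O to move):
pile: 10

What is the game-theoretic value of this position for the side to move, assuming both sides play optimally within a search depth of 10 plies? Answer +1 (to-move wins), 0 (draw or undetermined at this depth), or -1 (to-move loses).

ply 1, O at 10 | -1=-1→9*; -3=-1→7; -5=-1→5
ply 2, X at 9 | -1=+1→8*; -3=+1→6; -5=+1→4
ply 3, O at 8 | -1=-1→7*; -3=-1→5; -5=-1→3
ply 4, X at 7 | -1=+1→6*; -3=+1→4; -5=+1→2
ply 5, O at 6 | -1=-1→5*; -3=-1→3; -5=-1→1
ply 6, X at 5 | -1=+1→4*; -3=+1→2; -5=+1→0
ply 7, O at 4 | -1=-1→3*; -3=-1→1
ply 8, X at 3 | -1=+1→2*; -3=+1→0
ply 9, O at 2 | -1=-1→1*
ply 10, X at 1 | -1=+1→0*
ply 11: 0 is terminal -1 (O); from 10 depth 10

value(10, O) = -1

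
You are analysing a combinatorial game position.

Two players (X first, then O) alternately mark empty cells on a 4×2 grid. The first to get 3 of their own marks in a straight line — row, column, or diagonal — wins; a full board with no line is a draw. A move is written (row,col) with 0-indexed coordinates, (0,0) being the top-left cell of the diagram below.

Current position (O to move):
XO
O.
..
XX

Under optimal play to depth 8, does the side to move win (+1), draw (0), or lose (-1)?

p1 O@[XO/O./../XX]: (1,1)[XO/OO/../XX]+0* (2,0)[XO/O./O./XX]+0 (2,1)[XO/O./.O/XX]+0
p2 X@[XO/OO/../XX]: (2,0)[XO/OO/X./XX]-1 (2,1)[XO/OO/.X/XX]+0*
p3 O@[XO/OO/.X/XX]: (2,0)[XO/OO/OX/XX]+0*
p4 X@[XO/OO/OX/XX] terminal +0; root [XO/O./../XX] d8

value(XO/O./../XX, O) = 0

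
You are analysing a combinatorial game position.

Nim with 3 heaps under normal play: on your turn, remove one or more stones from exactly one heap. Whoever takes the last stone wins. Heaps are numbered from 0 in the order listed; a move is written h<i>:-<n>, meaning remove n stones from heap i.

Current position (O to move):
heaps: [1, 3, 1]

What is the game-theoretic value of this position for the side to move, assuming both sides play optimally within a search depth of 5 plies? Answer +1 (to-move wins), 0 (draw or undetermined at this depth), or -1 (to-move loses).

value((1,3,1), O) = +1

ply 1, O at (1,3,1) | h0:-1=-1→(0,3,1); h1:-1=-1→(1,2,1); h1:-2=-1→(1,1,1); h1:-3=+1→(1,0,1)*; h2:-1=-1→(1,3,0)
ply 2, X at (1,0,1) | h0:-1=-1→(0,0,1)*; h2:-1=-1→(1,0,0)
ply 3, O at (0,0,1) | h2:-1=+1→(0,0,0)*
ply 4: (0,0,0) is terminal -1 (X); from (1,3,1) depth 5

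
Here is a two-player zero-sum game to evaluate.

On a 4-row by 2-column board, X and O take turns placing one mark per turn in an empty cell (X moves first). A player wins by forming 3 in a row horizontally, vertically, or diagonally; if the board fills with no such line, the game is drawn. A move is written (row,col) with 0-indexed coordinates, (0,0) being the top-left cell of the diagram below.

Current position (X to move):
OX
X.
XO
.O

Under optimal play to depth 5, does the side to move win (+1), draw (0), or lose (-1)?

ply 1, X at OX/X./XO/.O | (1,1)=+0→OX/XX/XO/.O; (3,0)=+1→OX/X./XO/XO*
ply 2: OX/X./XO/XO is terminal -1 (O); from OX/X./XO/.O depth 5

value(OX/X./XO/.O, X) = +1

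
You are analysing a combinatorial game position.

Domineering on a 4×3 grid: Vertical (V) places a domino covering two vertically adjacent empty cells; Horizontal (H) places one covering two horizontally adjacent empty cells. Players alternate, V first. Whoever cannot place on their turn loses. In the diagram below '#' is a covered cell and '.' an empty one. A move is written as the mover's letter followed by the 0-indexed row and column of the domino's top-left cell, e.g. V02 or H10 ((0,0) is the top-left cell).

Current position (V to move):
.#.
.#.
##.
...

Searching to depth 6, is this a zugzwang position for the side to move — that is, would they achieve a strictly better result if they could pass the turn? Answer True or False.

p1 V@[.#./.#./##./...]: V00[##./##./##./...]+1* V02[.##/.##/##./...]+1 V12[.#./.##/###/...]+1 V22[.#./.#./###/..#]+1
p2 H@[##./##./##./...]: H30[##./##./##./##.]-1* H31[##./##./##./.##]-1
p3 V@[##./##./##./##.]: V02[###/###/##./##.]+1* V12[##./###/###/##.]+1 V22[##./##./###/###]+1
p4 H@[###/###/##./##.] terminal -1; root [.#./.#./##./...] d6
if V skipped the turn, H would face:
~ p1 H@[.#./.#./##./...]: H30[.#./.#./##./##.]-1* H31[.#./.#./##./.##]-1
~ p2 V@[.#./.#./##./##.]: V00[##./##./##./##.]+1* V02[.##/.##/##./##.]+1 V12[.#./.##/###/##.]+1 V22[.#./.#./###/###]+1
~ p3 H@[##./##./##./##.] terminal -1; root [.#./.#./##./...] d6
compare (V): move=+1 vs pass=+1

zugzwang(.#./.#./##./..., V) = False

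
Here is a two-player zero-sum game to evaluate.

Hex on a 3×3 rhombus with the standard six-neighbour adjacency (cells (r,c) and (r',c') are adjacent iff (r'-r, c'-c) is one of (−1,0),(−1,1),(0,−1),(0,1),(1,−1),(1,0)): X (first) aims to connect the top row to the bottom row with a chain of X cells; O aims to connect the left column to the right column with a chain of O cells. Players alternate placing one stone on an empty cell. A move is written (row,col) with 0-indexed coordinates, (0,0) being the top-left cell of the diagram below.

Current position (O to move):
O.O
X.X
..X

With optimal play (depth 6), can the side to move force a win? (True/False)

O winning at [O.O/X.X/..X]: True

p1 O@[O.O/X.X/..X]: (0,1)[OOO/X.X/..X]+1* (1,1)[O.O/XOX/..X]+1 (2,0)[O.O/X.X/O.X]+1 (2,1)[O.O/X.X/.OX]-1
p2 X@[OOO/X.X/..X] terminal -1; root [O.O/X.X/..X] d6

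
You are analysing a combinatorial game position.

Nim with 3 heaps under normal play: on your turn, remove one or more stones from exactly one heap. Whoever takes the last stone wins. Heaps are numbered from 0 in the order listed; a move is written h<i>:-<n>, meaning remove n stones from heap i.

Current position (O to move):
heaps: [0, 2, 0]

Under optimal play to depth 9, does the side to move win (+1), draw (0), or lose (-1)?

ply 1, O at (0,2,0) | h1:-1=-1→(0,1,0); h1:-2=+1→(0,0,0)*
ply 2: (0,0,0) is terminal -1 (X); from (0,2,0) depth 9

value((0,2,0), O) = +1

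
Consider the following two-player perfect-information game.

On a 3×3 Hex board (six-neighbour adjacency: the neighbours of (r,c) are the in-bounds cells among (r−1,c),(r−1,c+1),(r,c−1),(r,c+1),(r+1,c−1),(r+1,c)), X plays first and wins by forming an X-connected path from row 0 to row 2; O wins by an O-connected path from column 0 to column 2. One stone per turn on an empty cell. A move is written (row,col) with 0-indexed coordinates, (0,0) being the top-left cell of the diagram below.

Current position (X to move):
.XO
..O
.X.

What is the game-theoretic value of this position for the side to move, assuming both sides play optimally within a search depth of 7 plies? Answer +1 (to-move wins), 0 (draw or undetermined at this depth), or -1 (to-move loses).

ply 1, X at .XO/..O/.X. | (0,0)=-1→XXO/..O/.X.; (1,0)=+1→.XO/X.O/.X.*; (1,1)=+1→.XO/.XO/.X.; (2,0)=+1→.XO/..O/XX.; (2,2)=-1→.XO/..O/.XX
ply 2, O at .XO/X.O/.X. | (0,0)=-1→OXO/X.O/.X.*; (1,1)=-1→.XO/XOO/.X.; (2,0)=-1→.XO/X.O/OX.; (2,2)=-1→.XO/X.O/.XO
ply 3, X at OXO/X.O/.X. | (1,1)=+1→OXO/XXO/.X.*; (2,0)=+1→OXO/X.O/XX.; (2,2)=+1→OXO/X.O/.XX
ply 4: OXO/XXO/.X. is terminal -1 (O); from .XO/..O/.X. depth 7

value(.XO/..O/.X., X) = +1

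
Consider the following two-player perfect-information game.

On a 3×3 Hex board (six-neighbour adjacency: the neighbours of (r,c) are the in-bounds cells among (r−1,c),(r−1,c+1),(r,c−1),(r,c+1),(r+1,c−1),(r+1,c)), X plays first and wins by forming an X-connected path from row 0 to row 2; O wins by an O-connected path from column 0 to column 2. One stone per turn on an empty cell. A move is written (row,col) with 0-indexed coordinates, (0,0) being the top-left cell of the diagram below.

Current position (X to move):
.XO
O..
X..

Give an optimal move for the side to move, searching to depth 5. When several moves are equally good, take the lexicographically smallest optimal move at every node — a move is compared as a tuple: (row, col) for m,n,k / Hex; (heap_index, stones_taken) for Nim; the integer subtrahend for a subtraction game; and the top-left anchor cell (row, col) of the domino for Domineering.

X's best at [.XO/O../X..]: (1,1)

ply 1, X at .XO/O../X.. | (0,0)=-1→XXO/O../X..; (1,1)=+1→.XO/OX./X..*; (1,2)=-1→.XO/O.X/X..; (2,1)=-1→.XO/O../XX.; (2,2)=-1→.XO/O../X.X
ply 2: .XO/OX./X.. is terminal -1 (O); from .XO/O../X.. depth 5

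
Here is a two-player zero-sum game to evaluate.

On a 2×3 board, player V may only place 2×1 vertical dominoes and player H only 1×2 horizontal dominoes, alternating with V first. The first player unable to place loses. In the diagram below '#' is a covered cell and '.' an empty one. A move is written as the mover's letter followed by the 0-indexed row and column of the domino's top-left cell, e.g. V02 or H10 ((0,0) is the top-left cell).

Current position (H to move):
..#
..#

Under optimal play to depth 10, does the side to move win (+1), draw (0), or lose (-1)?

p1 H@[..#/..#]: H00[###/..#]+1* H10[..#/###]+1
p2 V@[###/..#] terminal -1; root [..#/..#] d10

value(..#/..#, H) = +1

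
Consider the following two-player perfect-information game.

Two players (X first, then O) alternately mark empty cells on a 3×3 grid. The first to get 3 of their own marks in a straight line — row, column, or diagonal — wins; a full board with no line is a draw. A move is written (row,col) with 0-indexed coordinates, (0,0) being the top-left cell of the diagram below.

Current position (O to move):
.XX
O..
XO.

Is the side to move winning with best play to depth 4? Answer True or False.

O winning at [.XX/O../XO.]: False

ply 1, O at .XX/O../XO. | (0,0)=-1→OXX/O../XO.*; (1,1)=-1→.XX/OO./XO.; (1,2)=-1→.XX/O.O/XO.; (2,2)=-1→.XX/O../XOO
ply 2, X at OXX/O../XO. | (1,1)=+1→OXX/OX./XO.*; (1,2)=+1→OXX/O.X/XO.; (2,2)=+1→OXX/O../XOX
ply 3: OXX/OX./XO. is terminal -1 (O); from .XX/O../XO. depth 4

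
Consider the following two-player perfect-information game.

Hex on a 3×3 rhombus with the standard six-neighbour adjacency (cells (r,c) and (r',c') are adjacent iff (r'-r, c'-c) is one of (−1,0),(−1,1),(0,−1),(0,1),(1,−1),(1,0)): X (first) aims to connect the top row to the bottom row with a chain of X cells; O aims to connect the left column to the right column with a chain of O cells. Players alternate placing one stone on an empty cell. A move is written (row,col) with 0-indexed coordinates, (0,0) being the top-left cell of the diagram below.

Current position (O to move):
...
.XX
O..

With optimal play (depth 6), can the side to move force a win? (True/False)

O winning at [.../.XX/O..]: False

ply 1, O at .../.XX/O.. | (0,0)=-1→O../.XX/O..*; (0,1)=-1→.O./.XX/O..; (0,2)=-1→..O/.XX/O..; (1,0)=-1→.../OXX/O..; (2,1)=-1→.../.XX/OO.; (2,2)=-1→.../.XX/O.O
ply 2, X at O../.XX/O.. | (0,1)=+1→OX./.XX/O..*; (0,2)=+1→O.X/.XX/O..; (1,0)=+1→O../XXX/O..; (2,1)=+1→O../.XX/OX.; (2,2)=+1→O../.XX/O.X
ply 3, O at OX./.XX/O.. | (0,2)=-1→OXO/.XX/O..*; (1,0)=-1→OX./OXX/O..; (2,1)=-1→OX./.XX/OO.; (2,2)=-1→OX./.XX/O.O
ply 4, X at OXO/.XX/O.. | (1,0)=+1→OXO/XXX/O..*; (2,1)=+1→OXO/.XX/OX.; (2,2)=+1→OXO/.XX/O.X
ply 5, O at OXO/XXX/O.. | (2,1)=-1→OXO/XXX/OO.*; (2,2)=-1→OXO/XXX/O.O
ply 6, X at OXO/XXX/OO. | (2,2)=+1→OXO/XXX/OOX*
ply 7: OXO/XXX/OOX is terminal -1 (O); from .../.XX/O.. depth 6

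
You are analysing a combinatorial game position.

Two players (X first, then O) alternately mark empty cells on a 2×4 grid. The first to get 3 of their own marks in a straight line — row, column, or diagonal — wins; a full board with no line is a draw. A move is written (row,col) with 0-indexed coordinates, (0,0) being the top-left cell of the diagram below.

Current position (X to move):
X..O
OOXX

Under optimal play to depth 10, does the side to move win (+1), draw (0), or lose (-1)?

ply 1, X at X..O/OOXX | (0,1)=+0→XX.O/OOXX*; (0,2)=+0→X.XO/OOXX
ply 2, O at XX.O/OOXX | (0,2)=+0→XXOO/OOXX*
ply 3: XXOO/OOXX is terminal +0 (X); from X..O/OOXX depth 10

value(X..O/OOXX, X) = 0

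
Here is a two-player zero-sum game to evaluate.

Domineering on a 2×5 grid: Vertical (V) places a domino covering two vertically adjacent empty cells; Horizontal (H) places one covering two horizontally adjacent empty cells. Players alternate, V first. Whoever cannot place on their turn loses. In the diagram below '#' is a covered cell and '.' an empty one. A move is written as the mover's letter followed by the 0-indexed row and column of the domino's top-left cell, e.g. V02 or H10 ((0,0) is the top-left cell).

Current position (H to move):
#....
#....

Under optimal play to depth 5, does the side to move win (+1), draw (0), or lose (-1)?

[#..../#....] H move#1: H01:-1/###../#...., H02:+1/#.##./#....*, H03:-1/#..##/#...., H11:-1/#..../###.., H12:+1/#..../#.##., H13:-1/#..../#..##
[#.##./#....] V move#2: V01:-1/####./##...*, V04:-1/#.###/#...#
[####./##...] H move#3: H12:-1/####./####., H13:+1/####./##.##*
[####./##.##] end (terminal -1, V#4); searched #..../#.... to 5

value(#..../#...., H) = +1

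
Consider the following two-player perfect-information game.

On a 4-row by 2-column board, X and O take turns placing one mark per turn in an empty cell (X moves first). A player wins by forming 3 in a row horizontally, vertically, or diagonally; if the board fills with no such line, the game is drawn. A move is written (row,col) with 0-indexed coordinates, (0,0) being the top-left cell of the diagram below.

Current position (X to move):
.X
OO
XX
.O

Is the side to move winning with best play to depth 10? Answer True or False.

X winning at [.X/OO/XX/.O]: False

ply 1, X at .X/OO/XX/.O | (0,0)=+0→XX/OO/XX/.O*; (3,0)=+0→.X/OO/XX/XO
ply 2, O at XX/OO/XX/.O | (3,0)=+0→XX/OO/XX/OO*
ply 3: XX/OO/XX/OO is terminal +0 (X); from .X/OO/XX/.O depth 10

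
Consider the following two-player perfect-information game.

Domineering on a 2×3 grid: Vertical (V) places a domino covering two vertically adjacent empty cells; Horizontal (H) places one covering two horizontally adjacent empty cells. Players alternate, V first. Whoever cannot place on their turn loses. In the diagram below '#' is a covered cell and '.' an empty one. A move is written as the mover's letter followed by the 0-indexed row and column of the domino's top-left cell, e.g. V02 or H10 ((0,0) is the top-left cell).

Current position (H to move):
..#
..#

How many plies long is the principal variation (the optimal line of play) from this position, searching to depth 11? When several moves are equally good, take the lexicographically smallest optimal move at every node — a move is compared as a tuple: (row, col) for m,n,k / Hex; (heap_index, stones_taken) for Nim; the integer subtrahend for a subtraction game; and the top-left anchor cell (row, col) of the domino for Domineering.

p1 H@[..#/..#]: H00[###/..#]+1* H10[..#/###]+1
p2 V@[###/..#] terminal -1; root [..#/..#] d11

PV length from [..#/..#]: 1 ply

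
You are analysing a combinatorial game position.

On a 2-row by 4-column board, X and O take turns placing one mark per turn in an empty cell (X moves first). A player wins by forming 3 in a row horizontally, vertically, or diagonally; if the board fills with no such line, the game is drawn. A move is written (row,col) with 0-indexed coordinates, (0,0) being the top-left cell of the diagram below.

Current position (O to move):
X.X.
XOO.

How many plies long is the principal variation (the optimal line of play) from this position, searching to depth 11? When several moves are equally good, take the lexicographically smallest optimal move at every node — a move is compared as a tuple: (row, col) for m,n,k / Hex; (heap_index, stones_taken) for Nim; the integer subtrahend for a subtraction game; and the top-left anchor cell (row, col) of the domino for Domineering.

PV length from [X.X./XOO.]: 1 ply

p1 O@[X.X./XOO.]: (0,1)[XOX./XOO.]+0 (0,3)[X.XO/XOO.]-1 (1,3)[X.X./XOOO]+1*
p2 X@[X.X./XOOO] terminal -1; root [X.X./XOO.] d11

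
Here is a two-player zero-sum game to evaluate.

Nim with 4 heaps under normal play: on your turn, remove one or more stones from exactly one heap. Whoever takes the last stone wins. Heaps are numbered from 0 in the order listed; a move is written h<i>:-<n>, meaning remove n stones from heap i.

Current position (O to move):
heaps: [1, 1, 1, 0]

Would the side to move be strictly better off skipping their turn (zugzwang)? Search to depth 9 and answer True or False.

zugzwang((1,1,1,0), O) = False

ply 1, O at (1,1,1,0) | h0:-1=+1→(0,1,1,0)*; h1:-1=+1→(1,0,1,0); h2:-1=+1→(1,1,0,0)
ply 2, X at (0,1,1,0) | h1:-1=-1→(0,0,1,0)*; h2:-1=-1→(0,1,0,0)
ply 3, O at (0,0,1,0) | h2:-1=+1→(0,0,0,0)*
ply 4: (0,0,0,0) is terminal -1 (X); from (1,1,1,0) depth 9
pass branch (X moves first from the same position):
  | ply 1, X at (1,1,1,0) | h0:-1=+1→(0,1,1,0)*; h1:-1=+1→(1,0,1,0); h2:-1=+1→(1,1,0,0)
  | ply 2, O at (0,1,1,0) | h1:-1=-1→(0,0,1,0)*; h2:-1=-1→(0,1,0,0)
  | ply 3, X at (0,0,1,0) | h2:-1=+1→(0,0,0,0)*
  | ply 4: (0,0,0,0) is terminal -1 (O); from (1,1,1,0) depth 9
O moving scores +1; O passing scores -1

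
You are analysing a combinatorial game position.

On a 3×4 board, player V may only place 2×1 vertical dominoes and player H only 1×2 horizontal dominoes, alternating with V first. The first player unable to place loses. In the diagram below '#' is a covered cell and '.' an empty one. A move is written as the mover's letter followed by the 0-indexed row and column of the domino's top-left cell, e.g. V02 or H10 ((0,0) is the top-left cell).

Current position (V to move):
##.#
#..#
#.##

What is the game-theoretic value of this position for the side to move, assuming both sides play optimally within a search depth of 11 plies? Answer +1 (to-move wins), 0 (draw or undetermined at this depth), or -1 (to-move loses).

value(##.#/#..#/#.##, V) = +1

ply 1, V at ##.#/#..#/#.## | V02=+1→####/#.##/#.##*; V11=+1→##.#/##.#/####
ply 2: ####/#.##/#.## is terminal -1 (H); from ##.#/#..#/#.## depth 11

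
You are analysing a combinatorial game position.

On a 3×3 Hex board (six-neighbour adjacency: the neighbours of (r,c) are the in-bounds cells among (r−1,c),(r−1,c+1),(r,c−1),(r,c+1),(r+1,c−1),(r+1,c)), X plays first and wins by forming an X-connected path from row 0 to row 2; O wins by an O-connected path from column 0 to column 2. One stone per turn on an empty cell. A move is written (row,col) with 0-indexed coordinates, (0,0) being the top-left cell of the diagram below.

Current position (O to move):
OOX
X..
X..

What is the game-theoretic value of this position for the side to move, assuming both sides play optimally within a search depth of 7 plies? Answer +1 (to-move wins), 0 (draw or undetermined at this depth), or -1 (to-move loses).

[OOX/X../X..] O move#1: (1,1):-1/OOX/XO./X..*, (1,2):-1/OOX/X.O/X.., (2,1):-1/OOX/X../XO., (2,2):-1/OOX/X../X.O
[OOX/XO./X..] X move#2: (1,2):+1/OOX/XOX/X..*, (2,1):-1/OOX/XO./XX., (2,2):-1/OOX/XO./X.X
[OOX/XOX/X..] O move#3: (2,1):-1/OOX/XOX/XO.*, (2,2):-1/OOX/XOX/X.O
[OOX/XOX/XO.] X move#4: (2,2):+1/OOX/XOX/XOX*
[OOX/XOX/XOX] end (terminal -1, O#5); searched OOX/X../X.. to 7

value(OOX/X../X.., O) = -1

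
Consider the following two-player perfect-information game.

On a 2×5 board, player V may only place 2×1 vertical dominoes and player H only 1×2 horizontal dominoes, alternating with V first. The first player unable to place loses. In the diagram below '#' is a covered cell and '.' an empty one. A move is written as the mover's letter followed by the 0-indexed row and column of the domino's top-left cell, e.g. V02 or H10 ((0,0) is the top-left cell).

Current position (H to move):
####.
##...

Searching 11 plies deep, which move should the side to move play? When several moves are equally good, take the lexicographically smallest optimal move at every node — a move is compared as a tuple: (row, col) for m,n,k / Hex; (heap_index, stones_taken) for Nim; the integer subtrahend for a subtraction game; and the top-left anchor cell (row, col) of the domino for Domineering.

H's best at [####./##...]: H13

p1 H@[####./##...]: H12[####./####.]-1 H13[####./##.##]+1*
p2 V@[####./##.##] terminal -1; root [####./##...] d11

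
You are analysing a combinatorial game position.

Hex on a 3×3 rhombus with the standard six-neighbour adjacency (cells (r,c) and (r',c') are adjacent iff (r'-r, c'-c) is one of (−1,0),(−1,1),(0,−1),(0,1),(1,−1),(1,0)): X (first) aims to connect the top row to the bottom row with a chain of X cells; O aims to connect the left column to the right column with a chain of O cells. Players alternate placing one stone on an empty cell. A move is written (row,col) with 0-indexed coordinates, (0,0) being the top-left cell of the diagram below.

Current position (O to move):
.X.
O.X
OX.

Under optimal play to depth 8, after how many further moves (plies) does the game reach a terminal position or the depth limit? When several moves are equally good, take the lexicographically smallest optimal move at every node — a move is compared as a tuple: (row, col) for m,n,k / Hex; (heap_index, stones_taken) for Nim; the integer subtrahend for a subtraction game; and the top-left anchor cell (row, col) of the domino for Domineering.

[.X./O.X/OX.] O move#1: (0,0):-1/OX./O.X/OX.*, (0,2):-1/.XO/O.X/OX., (1,1):-1/.X./OOX/OX., (2,2):-1/.X./O.X/OXO
[OX./O.X/OX.] X move#2: (0,2):+1/OXX/O.X/OX.*, (1,1):+1/OX./OXX/OX., (2,2):+1/OX./O.X/OXX
[OXX/O.X/OX.] end (terminal -1, O#3); searched .X./O.X/OX. to 8

PV length from [.X./O.X/OX.]: 2 plies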